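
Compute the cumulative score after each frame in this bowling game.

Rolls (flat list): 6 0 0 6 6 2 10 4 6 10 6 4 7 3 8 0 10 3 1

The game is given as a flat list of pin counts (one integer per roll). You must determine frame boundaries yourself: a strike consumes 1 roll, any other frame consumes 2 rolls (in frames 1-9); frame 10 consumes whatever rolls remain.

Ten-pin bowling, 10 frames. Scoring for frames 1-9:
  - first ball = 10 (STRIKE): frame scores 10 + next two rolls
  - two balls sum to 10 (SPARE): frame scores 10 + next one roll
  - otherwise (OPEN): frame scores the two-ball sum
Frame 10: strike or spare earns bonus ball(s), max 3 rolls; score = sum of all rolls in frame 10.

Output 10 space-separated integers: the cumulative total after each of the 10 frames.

Frame 1: OPEN (6+0=6). Cumulative: 6
Frame 2: OPEN (0+6=6). Cumulative: 12
Frame 3: OPEN (6+2=8). Cumulative: 20
Frame 4: STRIKE. 10 + next two rolls (4+6) = 20. Cumulative: 40
Frame 5: SPARE (4+6=10). 10 + next roll (10) = 20. Cumulative: 60
Frame 6: STRIKE. 10 + next two rolls (6+4) = 20. Cumulative: 80
Frame 7: SPARE (6+4=10). 10 + next roll (7) = 17. Cumulative: 97
Frame 8: SPARE (7+3=10). 10 + next roll (8) = 18. Cumulative: 115
Frame 9: OPEN (8+0=8). Cumulative: 123
Frame 10: STRIKE. Sum of all frame-10 rolls (10+3+1) = 14. Cumulative: 137

Answer: 6 12 20 40 60 80 97 115 123 137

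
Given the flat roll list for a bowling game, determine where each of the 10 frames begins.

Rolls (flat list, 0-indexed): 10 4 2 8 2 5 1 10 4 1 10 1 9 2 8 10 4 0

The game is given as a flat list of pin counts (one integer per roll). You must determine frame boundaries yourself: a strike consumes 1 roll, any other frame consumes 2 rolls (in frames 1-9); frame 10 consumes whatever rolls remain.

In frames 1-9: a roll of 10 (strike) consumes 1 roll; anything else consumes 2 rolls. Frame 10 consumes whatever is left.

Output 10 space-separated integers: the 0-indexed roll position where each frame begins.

Frame 1 starts at roll index 0: roll=10 (strike), consumes 1 roll
Frame 2 starts at roll index 1: rolls=4,2 (sum=6), consumes 2 rolls
Frame 3 starts at roll index 3: rolls=8,2 (sum=10), consumes 2 rolls
Frame 4 starts at roll index 5: rolls=5,1 (sum=6), consumes 2 rolls
Frame 5 starts at roll index 7: roll=10 (strike), consumes 1 roll
Frame 6 starts at roll index 8: rolls=4,1 (sum=5), consumes 2 rolls
Frame 7 starts at roll index 10: roll=10 (strike), consumes 1 roll
Frame 8 starts at roll index 11: rolls=1,9 (sum=10), consumes 2 rolls
Frame 9 starts at roll index 13: rolls=2,8 (sum=10), consumes 2 rolls
Frame 10 starts at roll index 15: 3 remaining rolls

Answer: 0 1 3 5 7 8 10 11 13 15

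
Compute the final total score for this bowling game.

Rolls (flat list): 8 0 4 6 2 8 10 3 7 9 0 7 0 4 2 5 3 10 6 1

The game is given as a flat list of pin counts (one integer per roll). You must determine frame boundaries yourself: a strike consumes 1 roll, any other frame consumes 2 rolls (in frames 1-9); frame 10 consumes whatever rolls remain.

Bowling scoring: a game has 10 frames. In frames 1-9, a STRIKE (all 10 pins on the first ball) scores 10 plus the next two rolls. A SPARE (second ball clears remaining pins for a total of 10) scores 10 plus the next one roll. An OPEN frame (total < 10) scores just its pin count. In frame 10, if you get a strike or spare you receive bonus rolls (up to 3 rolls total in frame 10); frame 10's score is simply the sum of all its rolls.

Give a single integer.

Answer: 126

Derivation:
Frame 1: OPEN (8+0=8). Cumulative: 8
Frame 2: SPARE (4+6=10). 10 + next roll (2) = 12. Cumulative: 20
Frame 3: SPARE (2+8=10). 10 + next roll (10) = 20. Cumulative: 40
Frame 4: STRIKE. 10 + next two rolls (3+7) = 20. Cumulative: 60
Frame 5: SPARE (3+7=10). 10 + next roll (9) = 19. Cumulative: 79
Frame 6: OPEN (9+0=9). Cumulative: 88
Frame 7: OPEN (7+0=7). Cumulative: 95
Frame 8: OPEN (4+2=6). Cumulative: 101
Frame 9: OPEN (5+3=8). Cumulative: 109
Frame 10: STRIKE. Sum of all frame-10 rolls (10+6+1) = 17. Cumulative: 126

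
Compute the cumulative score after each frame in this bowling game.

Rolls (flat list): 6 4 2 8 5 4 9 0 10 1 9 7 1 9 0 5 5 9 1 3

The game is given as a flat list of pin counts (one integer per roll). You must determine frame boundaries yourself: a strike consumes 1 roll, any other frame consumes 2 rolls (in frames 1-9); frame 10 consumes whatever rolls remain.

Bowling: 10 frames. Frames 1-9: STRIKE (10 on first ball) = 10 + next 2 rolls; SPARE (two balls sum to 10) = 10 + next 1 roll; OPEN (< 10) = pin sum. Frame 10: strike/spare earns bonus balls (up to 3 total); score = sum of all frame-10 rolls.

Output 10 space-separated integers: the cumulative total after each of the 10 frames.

Answer: 12 27 36 45 65 82 90 99 118 131

Derivation:
Frame 1: SPARE (6+4=10). 10 + next roll (2) = 12. Cumulative: 12
Frame 2: SPARE (2+8=10). 10 + next roll (5) = 15. Cumulative: 27
Frame 3: OPEN (5+4=9). Cumulative: 36
Frame 4: OPEN (9+0=9). Cumulative: 45
Frame 5: STRIKE. 10 + next two rolls (1+9) = 20. Cumulative: 65
Frame 6: SPARE (1+9=10). 10 + next roll (7) = 17. Cumulative: 82
Frame 7: OPEN (7+1=8). Cumulative: 90
Frame 8: OPEN (9+0=9). Cumulative: 99
Frame 9: SPARE (5+5=10). 10 + next roll (9) = 19. Cumulative: 118
Frame 10: SPARE. Sum of all frame-10 rolls (9+1+3) = 13. Cumulative: 131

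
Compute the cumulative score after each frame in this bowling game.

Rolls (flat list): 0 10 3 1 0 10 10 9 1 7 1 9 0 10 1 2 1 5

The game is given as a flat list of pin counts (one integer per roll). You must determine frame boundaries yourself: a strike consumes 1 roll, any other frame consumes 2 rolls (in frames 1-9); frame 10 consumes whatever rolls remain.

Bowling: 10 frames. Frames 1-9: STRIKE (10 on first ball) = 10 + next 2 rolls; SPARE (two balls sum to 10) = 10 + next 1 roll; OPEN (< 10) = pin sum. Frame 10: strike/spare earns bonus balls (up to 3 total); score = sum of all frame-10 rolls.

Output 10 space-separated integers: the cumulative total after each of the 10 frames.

Frame 1: SPARE (0+10=10). 10 + next roll (3) = 13. Cumulative: 13
Frame 2: OPEN (3+1=4). Cumulative: 17
Frame 3: SPARE (0+10=10). 10 + next roll (10) = 20. Cumulative: 37
Frame 4: STRIKE. 10 + next two rolls (9+1) = 20. Cumulative: 57
Frame 5: SPARE (9+1=10). 10 + next roll (7) = 17. Cumulative: 74
Frame 6: OPEN (7+1=8). Cumulative: 82
Frame 7: OPEN (9+0=9). Cumulative: 91
Frame 8: STRIKE. 10 + next two rolls (1+2) = 13. Cumulative: 104
Frame 9: OPEN (1+2=3). Cumulative: 107
Frame 10: OPEN. Sum of all frame-10 rolls (1+5) = 6. Cumulative: 113

Answer: 13 17 37 57 74 82 91 104 107 113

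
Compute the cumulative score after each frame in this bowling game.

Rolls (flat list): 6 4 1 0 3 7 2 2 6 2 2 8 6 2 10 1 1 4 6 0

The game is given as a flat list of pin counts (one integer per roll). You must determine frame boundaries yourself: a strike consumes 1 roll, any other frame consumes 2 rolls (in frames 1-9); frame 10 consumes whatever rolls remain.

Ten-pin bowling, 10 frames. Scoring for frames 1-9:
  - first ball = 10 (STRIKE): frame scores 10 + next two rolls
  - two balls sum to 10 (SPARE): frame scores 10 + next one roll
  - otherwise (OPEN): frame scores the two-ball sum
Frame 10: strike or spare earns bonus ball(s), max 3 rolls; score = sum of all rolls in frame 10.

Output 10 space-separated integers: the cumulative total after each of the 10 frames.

Frame 1: SPARE (6+4=10). 10 + next roll (1) = 11. Cumulative: 11
Frame 2: OPEN (1+0=1). Cumulative: 12
Frame 3: SPARE (3+7=10). 10 + next roll (2) = 12. Cumulative: 24
Frame 4: OPEN (2+2=4). Cumulative: 28
Frame 5: OPEN (6+2=8). Cumulative: 36
Frame 6: SPARE (2+8=10). 10 + next roll (6) = 16. Cumulative: 52
Frame 7: OPEN (6+2=8). Cumulative: 60
Frame 8: STRIKE. 10 + next two rolls (1+1) = 12. Cumulative: 72
Frame 9: OPEN (1+1=2). Cumulative: 74
Frame 10: SPARE. Sum of all frame-10 rolls (4+6+0) = 10. Cumulative: 84

Answer: 11 12 24 28 36 52 60 72 74 84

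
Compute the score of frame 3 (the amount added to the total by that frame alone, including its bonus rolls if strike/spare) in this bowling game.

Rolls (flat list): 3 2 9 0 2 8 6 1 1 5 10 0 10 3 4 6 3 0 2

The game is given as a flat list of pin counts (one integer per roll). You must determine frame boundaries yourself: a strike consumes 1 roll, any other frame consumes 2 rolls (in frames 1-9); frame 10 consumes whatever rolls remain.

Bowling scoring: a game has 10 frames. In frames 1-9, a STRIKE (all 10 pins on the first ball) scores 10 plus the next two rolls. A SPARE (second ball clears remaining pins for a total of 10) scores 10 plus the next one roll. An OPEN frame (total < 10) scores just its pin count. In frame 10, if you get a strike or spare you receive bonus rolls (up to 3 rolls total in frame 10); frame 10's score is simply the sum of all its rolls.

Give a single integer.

Answer: 16

Derivation:
Frame 1: OPEN (3+2=5). Cumulative: 5
Frame 2: OPEN (9+0=9). Cumulative: 14
Frame 3: SPARE (2+8=10). 10 + next roll (6) = 16. Cumulative: 30
Frame 4: OPEN (6+1=7). Cumulative: 37
Frame 5: OPEN (1+5=6). Cumulative: 43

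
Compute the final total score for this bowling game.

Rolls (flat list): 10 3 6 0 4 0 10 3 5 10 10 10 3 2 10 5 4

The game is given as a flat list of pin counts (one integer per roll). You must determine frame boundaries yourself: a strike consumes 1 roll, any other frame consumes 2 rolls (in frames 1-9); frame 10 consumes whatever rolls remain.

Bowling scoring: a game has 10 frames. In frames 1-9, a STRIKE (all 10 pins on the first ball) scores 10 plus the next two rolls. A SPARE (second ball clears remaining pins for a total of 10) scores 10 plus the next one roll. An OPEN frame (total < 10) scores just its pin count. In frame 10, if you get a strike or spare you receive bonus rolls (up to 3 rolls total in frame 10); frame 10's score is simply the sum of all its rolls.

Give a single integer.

Frame 1: STRIKE. 10 + next two rolls (3+6) = 19. Cumulative: 19
Frame 2: OPEN (3+6=9). Cumulative: 28
Frame 3: OPEN (0+4=4). Cumulative: 32
Frame 4: SPARE (0+10=10). 10 + next roll (3) = 13. Cumulative: 45
Frame 5: OPEN (3+5=8). Cumulative: 53
Frame 6: STRIKE. 10 + next two rolls (10+10) = 30. Cumulative: 83
Frame 7: STRIKE. 10 + next two rolls (10+3) = 23. Cumulative: 106
Frame 8: STRIKE. 10 + next two rolls (3+2) = 15. Cumulative: 121
Frame 9: OPEN (3+2=5). Cumulative: 126
Frame 10: STRIKE. Sum of all frame-10 rolls (10+5+4) = 19. Cumulative: 145

Answer: 145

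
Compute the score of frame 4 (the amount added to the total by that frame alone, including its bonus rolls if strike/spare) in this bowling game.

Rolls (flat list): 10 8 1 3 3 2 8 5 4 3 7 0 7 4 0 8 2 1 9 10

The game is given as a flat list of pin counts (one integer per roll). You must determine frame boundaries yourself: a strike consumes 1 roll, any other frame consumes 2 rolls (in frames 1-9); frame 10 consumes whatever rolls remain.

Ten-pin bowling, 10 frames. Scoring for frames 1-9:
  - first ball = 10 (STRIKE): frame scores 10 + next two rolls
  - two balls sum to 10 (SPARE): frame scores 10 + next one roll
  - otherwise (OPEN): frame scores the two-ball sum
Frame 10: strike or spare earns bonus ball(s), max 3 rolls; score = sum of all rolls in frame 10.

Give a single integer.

Answer: 15

Derivation:
Frame 1: STRIKE. 10 + next two rolls (8+1) = 19. Cumulative: 19
Frame 2: OPEN (8+1=9). Cumulative: 28
Frame 3: OPEN (3+3=6). Cumulative: 34
Frame 4: SPARE (2+8=10). 10 + next roll (5) = 15. Cumulative: 49
Frame 5: OPEN (5+4=9). Cumulative: 58
Frame 6: SPARE (3+7=10). 10 + next roll (0) = 10. Cumulative: 68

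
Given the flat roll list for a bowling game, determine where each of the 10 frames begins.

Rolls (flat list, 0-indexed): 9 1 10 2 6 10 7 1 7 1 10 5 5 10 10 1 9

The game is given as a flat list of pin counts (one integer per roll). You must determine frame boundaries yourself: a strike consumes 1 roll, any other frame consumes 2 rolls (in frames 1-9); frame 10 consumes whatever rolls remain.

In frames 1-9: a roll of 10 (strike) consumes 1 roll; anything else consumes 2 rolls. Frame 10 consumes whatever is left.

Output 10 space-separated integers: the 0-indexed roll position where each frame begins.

Frame 1 starts at roll index 0: rolls=9,1 (sum=10), consumes 2 rolls
Frame 2 starts at roll index 2: roll=10 (strike), consumes 1 roll
Frame 3 starts at roll index 3: rolls=2,6 (sum=8), consumes 2 rolls
Frame 4 starts at roll index 5: roll=10 (strike), consumes 1 roll
Frame 5 starts at roll index 6: rolls=7,1 (sum=8), consumes 2 rolls
Frame 6 starts at roll index 8: rolls=7,1 (sum=8), consumes 2 rolls
Frame 7 starts at roll index 10: roll=10 (strike), consumes 1 roll
Frame 8 starts at roll index 11: rolls=5,5 (sum=10), consumes 2 rolls
Frame 9 starts at roll index 13: roll=10 (strike), consumes 1 roll
Frame 10 starts at roll index 14: 3 remaining rolls

Answer: 0 2 3 5 6 8 10 11 13 14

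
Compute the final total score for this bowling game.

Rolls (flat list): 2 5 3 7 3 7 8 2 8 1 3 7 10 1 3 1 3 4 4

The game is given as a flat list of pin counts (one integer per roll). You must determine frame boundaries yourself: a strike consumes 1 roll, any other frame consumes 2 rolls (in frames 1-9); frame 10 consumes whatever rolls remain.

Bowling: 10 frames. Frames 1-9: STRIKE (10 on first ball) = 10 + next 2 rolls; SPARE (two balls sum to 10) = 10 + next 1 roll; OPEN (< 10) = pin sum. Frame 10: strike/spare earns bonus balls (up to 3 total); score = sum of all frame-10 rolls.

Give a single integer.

Frame 1: OPEN (2+5=7). Cumulative: 7
Frame 2: SPARE (3+7=10). 10 + next roll (3) = 13. Cumulative: 20
Frame 3: SPARE (3+7=10). 10 + next roll (8) = 18. Cumulative: 38
Frame 4: SPARE (8+2=10). 10 + next roll (8) = 18. Cumulative: 56
Frame 5: OPEN (8+1=9). Cumulative: 65
Frame 6: SPARE (3+7=10). 10 + next roll (10) = 20. Cumulative: 85
Frame 7: STRIKE. 10 + next two rolls (1+3) = 14. Cumulative: 99
Frame 8: OPEN (1+3=4). Cumulative: 103
Frame 9: OPEN (1+3=4). Cumulative: 107
Frame 10: OPEN. Sum of all frame-10 rolls (4+4) = 8. Cumulative: 115

Answer: 115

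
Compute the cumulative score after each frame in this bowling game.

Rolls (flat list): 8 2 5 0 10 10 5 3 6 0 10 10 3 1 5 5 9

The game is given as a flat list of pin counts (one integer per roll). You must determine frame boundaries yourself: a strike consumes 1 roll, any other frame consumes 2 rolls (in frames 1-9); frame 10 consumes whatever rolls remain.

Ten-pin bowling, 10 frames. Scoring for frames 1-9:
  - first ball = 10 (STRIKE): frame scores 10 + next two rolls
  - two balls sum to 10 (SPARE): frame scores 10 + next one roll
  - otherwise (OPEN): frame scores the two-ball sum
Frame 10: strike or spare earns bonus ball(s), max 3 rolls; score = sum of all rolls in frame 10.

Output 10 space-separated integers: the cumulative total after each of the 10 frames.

Answer: 15 20 45 63 71 77 100 114 118 137

Derivation:
Frame 1: SPARE (8+2=10). 10 + next roll (5) = 15. Cumulative: 15
Frame 2: OPEN (5+0=5). Cumulative: 20
Frame 3: STRIKE. 10 + next two rolls (10+5) = 25. Cumulative: 45
Frame 4: STRIKE. 10 + next two rolls (5+3) = 18. Cumulative: 63
Frame 5: OPEN (5+3=8). Cumulative: 71
Frame 6: OPEN (6+0=6). Cumulative: 77
Frame 7: STRIKE. 10 + next two rolls (10+3) = 23. Cumulative: 100
Frame 8: STRIKE. 10 + next two rolls (3+1) = 14. Cumulative: 114
Frame 9: OPEN (3+1=4). Cumulative: 118
Frame 10: SPARE. Sum of all frame-10 rolls (5+5+9) = 19. Cumulative: 137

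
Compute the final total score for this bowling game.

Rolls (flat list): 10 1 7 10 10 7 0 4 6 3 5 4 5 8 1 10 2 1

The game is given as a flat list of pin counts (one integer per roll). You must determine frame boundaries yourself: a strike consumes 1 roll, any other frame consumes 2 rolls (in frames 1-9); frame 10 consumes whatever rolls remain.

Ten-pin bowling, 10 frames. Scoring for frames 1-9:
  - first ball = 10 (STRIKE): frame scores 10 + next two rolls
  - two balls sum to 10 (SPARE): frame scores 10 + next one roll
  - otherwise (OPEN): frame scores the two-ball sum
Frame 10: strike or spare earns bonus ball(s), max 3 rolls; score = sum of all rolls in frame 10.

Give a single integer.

Frame 1: STRIKE. 10 + next two rolls (1+7) = 18. Cumulative: 18
Frame 2: OPEN (1+7=8). Cumulative: 26
Frame 3: STRIKE. 10 + next two rolls (10+7) = 27. Cumulative: 53
Frame 4: STRIKE. 10 + next two rolls (7+0) = 17. Cumulative: 70
Frame 5: OPEN (7+0=7). Cumulative: 77
Frame 6: SPARE (4+6=10). 10 + next roll (3) = 13. Cumulative: 90
Frame 7: OPEN (3+5=8). Cumulative: 98
Frame 8: OPEN (4+5=9). Cumulative: 107
Frame 9: OPEN (8+1=9). Cumulative: 116
Frame 10: STRIKE. Sum of all frame-10 rolls (10+2+1) = 13. Cumulative: 129

Answer: 129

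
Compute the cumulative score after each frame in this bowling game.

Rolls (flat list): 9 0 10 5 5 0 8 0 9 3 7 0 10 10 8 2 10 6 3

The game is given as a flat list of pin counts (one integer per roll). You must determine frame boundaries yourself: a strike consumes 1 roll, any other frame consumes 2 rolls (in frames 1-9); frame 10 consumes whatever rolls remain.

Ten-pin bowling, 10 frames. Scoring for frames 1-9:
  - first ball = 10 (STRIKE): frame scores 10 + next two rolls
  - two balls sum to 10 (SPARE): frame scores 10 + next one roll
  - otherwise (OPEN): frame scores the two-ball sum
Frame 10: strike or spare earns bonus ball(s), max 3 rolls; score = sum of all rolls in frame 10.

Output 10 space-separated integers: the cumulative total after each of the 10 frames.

Answer: 9 29 39 47 56 66 86 106 126 145

Derivation:
Frame 1: OPEN (9+0=9). Cumulative: 9
Frame 2: STRIKE. 10 + next two rolls (5+5) = 20. Cumulative: 29
Frame 3: SPARE (5+5=10). 10 + next roll (0) = 10. Cumulative: 39
Frame 4: OPEN (0+8=8). Cumulative: 47
Frame 5: OPEN (0+9=9). Cumulative: 56
Frame 6: SPARE (3+7=10). 10 + next roll (0) = 10. Cumulative: 66
Frame 7: SPARE (0+10=10). 10 + next roll (10) = 20. Cumulative: 86
Frame 8: STRIKE. 10 + next two rolls (8+2) = 20. Cumulative: 106
Frame 9: SPARE (8+2=10). 10 + next roll (10) = 20. Cumulative: 126
Frame 10: STRIKE. Sum of all frame-10 rolls (10+6+3) = 19. Cumulative: 145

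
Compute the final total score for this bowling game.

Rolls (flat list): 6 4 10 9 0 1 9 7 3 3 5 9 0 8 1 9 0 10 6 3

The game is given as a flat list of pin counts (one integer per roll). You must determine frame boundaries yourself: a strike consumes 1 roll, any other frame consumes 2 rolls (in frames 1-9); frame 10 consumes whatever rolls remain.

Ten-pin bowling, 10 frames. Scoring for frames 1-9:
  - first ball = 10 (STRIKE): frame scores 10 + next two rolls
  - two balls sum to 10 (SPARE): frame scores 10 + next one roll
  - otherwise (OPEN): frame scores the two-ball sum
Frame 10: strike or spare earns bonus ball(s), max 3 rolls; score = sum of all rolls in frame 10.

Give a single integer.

Frame 1: SPARE (6+4=10). 10 + next roll (10) = 20. Cumulative: 20
Frame 2: STRIKE. 10 + next two rolls (9+0) = 19. Cumulative: 39
Frame 3: OPEN (9+0=9). Cumulative: 48
Frame 4: SPARE (1+9=10). 10 + next roll (7) = 17. Cumulative: 65
Frame 5: SPARE (7+3=10). 10 + next roll (3) = 13. Cumulative: 78
Frame 6: OPEN (3+5=8). Cumulative: 86
Frame 7: OPEN (9+0=9). Cumulative: 95
Frame 8: OPEN (8+1=9). Cumulative: 104
Frame 9: OPEN (9+0=9). Cumulative: 113
Frame 10: STRIKE. Sum of all frame-10 rolls (10+6+3) = 19. Cumulative: 132

Answer: 132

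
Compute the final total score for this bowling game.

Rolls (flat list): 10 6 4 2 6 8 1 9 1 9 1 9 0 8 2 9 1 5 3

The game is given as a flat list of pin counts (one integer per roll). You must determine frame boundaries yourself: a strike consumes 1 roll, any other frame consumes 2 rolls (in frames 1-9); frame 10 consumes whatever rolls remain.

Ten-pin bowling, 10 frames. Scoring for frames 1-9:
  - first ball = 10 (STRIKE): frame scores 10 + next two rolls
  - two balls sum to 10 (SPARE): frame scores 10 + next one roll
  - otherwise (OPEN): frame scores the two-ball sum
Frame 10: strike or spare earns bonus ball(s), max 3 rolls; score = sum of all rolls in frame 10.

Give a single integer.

Answer: 138

Derivation:
Frame 1: STRIKE. 10 + next two rolls (6+4) = 20. Cumulative: 20
Frame 2: SPARE (6+4=10). 10 + next roll (2) = 12. Cumulative: 32
Frame 3: OPEN (2+6=8). Cumulative: 40
Frame 4: OPEN (8+1=9). Cumulative: 49
Frame 5: SPARE (9+1=10). 10 + next roll (9) = 19. Cumulative: 68
Frame 6: SPARE (9+1=10). 10 + next roll (9) = 19. Cumulative: 87
Frame 7: OPEN (9+0=9). Cumulative: 96
Frame 8: SPARE (8+2=10). 10 + next roll (9) = 19. Cumulative: 115
Frame 9: SPARE (9+1=10). 10 + next roll (5) = 15. Cumulative: 130
Frame 10: OPEN. Sum of all frame-10 rolls (5+3) = 8. Cumulative: 138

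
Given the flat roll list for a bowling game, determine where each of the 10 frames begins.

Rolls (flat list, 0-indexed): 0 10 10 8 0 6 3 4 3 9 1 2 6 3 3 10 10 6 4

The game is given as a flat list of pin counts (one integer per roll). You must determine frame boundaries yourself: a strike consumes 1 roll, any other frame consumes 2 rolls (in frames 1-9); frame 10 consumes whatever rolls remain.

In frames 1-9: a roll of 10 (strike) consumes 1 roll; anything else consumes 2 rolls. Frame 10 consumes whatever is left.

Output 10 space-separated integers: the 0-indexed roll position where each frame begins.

Answer: 0 2 3 5 7 9 11 13 15 16

Derivation:
Frame 1 starts at roll index 0: rolls=0,10 (sum=10), consumes 2 rolls
Frame 2 starts at roll index 2: roll=10 (strike), consumes 1 roll
Frame 3 starts at roll index 3: rolls=8,0 (sum=8), consumes 2 rolls
Frame 4 starts at roll index 5: rolls=6,3 (sum=9), consumes 2 rolls
Frame 5 starts at roll index 7: rolls=4,3 (sum=7), consumes 2 rolls
Frame 6 starts at roll index 9: rolls=9,1 (sum=10), consumes 2 rolls
Frame 7 starts at roll index 11: rolls=2,6 (sum=8), consumes 2 rolls
Frame 8 starts at roll index 13: rolls=3,3 (sum=6), consumes 2 rolls
Frame 9 starts at roll index 15: roll=10 (strike), consumes 1 roll
Frame 10 starts at roll index 16: 3 remaining rolls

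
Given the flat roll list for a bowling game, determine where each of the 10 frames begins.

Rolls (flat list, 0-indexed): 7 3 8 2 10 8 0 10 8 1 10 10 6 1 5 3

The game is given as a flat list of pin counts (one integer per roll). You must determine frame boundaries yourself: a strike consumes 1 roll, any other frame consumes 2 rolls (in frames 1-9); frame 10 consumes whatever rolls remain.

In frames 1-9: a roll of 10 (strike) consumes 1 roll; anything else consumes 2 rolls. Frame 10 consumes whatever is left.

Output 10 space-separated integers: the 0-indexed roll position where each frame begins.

Frame 1 starts at roll index 0: rolls=7,3 (sum=10), consumes 2 rolls
Frame 2 starts at roll index 2: rolls=8,2 (sum=10), consumes 2 rolls
Frame 3 starts at roll index 4: roll=10 (strike), consumes 1 roll
Frame 4 starts at roll index 5: rolls=8,0 (sum=8), consumes 2 rolls
Frame 5 starts at roll index 7: roll=10 (strike), consumes 1 roll
Frame 6 starts at roll index 8: rolls=8,1 (sum=9), consumes 2 rolls
Frame 7 starts at roll index 10: roll=10 (strike), consumes 1 roll
Frame 8 starts at roll index 11: roll=10 (strike), consumes 1 roll
Frame 9 starts at roll index 12: rolls=6,1 (sum=7), consumes 2 rolls
Frame 10 starts at roll index 14: 2 remaining rolls

Answer: 0 2 4 5 7 8 10 11 12 14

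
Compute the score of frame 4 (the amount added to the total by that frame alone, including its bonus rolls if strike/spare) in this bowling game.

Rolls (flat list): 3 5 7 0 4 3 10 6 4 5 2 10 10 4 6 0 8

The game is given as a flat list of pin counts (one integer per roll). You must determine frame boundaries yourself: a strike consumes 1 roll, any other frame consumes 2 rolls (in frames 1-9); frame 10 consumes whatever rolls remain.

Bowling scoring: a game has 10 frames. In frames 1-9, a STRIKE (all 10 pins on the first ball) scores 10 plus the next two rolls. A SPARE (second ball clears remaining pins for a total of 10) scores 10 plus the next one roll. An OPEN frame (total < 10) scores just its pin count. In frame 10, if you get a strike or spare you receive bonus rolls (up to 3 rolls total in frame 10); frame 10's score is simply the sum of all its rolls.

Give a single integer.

Frame 1: OPEN (3+5=8). Cumulative: 8
Frame 2: OPEN (7+0=7). Cumulative: 15
Frame 3: OPEN (4+3=7). Cumulative: 22
Frame 4: STRIKE. 10 + next two rolls (6+4) = 20. Cumulative: 42
Frame 5: SPARE (6+4=10). 10 + next roll (5) = 15. Cumulative: 57
Frame 6: OPEN (5+2=7). Cumulative: 64

Answer: 20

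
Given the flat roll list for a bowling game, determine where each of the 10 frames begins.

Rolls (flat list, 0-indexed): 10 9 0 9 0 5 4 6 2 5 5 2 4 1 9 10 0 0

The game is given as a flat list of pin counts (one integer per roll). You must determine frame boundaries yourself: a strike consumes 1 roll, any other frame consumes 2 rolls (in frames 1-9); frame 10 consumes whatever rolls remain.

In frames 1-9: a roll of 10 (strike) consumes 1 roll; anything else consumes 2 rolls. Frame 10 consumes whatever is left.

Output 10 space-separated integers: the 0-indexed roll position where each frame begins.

Frame 1 starts at roll index 0: roll=10 (strike), consumes 1 roll
Frame 2 starts at roll index 1: rolls=9,0 (sum=9), consumes 2 rolls
Frame 3 starts at roll index 3: rolls=9,0 (sum=9), consumes 2 rolls
Frame 4 starts at roll index 5: rolls=5,4 (sum=9), consumes 2 rolls
Frame 5 starts at roll index 7: rolls=6,2 (sum=8), consumes 2 rolls
Frame 6 starts at roll index 9: rolls=5,5 (sum=10), consumes 2 rolls
Frame 7 starts at roll index 11: rolls=2,4 (sum=6), consumes 2 rolls
Frame 8 starts at roll index 13: rolls=1,9 (sum=10), consumes 2 rolls
Frame 9 starts at roll index 15: roll=10 (strike), consumes 1 roll
Frame 10 starts at roll index 16: 2 remaining rolls

Answer: 0 1 3 5 7 9 11 13 15 16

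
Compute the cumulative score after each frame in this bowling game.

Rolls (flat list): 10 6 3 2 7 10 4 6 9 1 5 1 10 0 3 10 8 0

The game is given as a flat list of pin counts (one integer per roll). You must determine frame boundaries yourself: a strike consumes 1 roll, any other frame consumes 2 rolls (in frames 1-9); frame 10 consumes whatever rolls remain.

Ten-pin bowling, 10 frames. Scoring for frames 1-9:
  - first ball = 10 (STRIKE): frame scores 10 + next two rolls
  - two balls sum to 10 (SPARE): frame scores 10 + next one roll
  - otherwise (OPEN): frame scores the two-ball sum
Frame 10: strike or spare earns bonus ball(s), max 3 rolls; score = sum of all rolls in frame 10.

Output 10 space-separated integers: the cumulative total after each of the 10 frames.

Frame 1: STRIKE. 10 + next two rolls (6+3) = 19. Cumulative: 19
Frame 2: OPEN (6+3=9). Cumulative: 28
Frame 3: OPEN (2+7=9). Cumulative: 37
Frame 4: STRIKE. 10 + next two rolls (4+6) = 20. Cumulative: 57
Frame 5: SPARE (4+6=10). 10 + next roll (9) = 19. Cumulative: 76
Frame 6: SPARE (9+1=10). 10 + next roll (5) = 15. Cumulative: 91
Frame 7: OPEN (5+1=6). Cumulative: 97
Frame 8: STRIKE. 10 + next two rolls (0+3) = 13. Cumulative: 110
Frame 9: OPEN (0+3=3). Cumulative: 113
Frame 10: STRIKE. Sum of all frame-10 rolls (10+8+0) = 18. Cumulative: 131

Answer: 19 28 37 57 76 91 97 110 113 131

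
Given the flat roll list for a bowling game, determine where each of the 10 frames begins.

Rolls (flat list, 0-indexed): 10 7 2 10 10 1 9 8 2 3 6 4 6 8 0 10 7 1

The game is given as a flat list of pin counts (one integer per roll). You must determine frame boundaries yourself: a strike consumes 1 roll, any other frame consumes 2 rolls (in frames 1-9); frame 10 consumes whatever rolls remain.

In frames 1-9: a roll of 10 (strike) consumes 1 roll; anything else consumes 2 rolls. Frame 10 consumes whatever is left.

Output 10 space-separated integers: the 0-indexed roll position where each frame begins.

Frame 1 starts at roll index 0: roll=10 (strike), consumes 1 roll
Frame 2 starts at roll index 1: rolls=7,2 (sum=9), consumes 2 rolls
Frame 3 starts at roll index 3: roll=10 (strike), consumes 1 roll
Frame 4 starts at roll index 4: roll=10 (strike), consumes 1 roll
Frame 5 starts at roll index 5: rolls=1,9 (sum=10), consumes 2 rolls
Frame 6 starts at roll index 7: rolls=8,2 (sum=10), consumes 2 rolls
Frame 7 starts at roll index 9: rolls=3,6 (sum=9), consumes 2 rolls
Frame 8 starts at roll index 11: rolls=4,6 (sum=10), consumes 2 rolls
Frame 9 starts at roll index 13: rolls=8,0 (sum=8), consumes 2 rolls
Frame 10 starts at roll index 15: 3 remaining rolls

Answer: 0 1 3 4 5 7 9 11 13 15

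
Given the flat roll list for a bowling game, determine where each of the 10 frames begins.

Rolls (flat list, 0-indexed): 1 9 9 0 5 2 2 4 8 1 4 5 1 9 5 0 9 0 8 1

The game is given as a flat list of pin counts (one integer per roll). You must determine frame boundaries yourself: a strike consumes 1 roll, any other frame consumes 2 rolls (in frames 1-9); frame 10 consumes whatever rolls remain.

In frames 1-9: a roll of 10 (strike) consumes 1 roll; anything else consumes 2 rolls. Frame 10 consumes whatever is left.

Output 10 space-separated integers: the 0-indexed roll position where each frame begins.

Frame 1 starts at roll index 0: rolls=1,9 (sum=10), consumes 2 rolls
Frame 2 starts at roll index 2: rolls=9,0 (sum=9), consumes 2 rolls
Frame 3 starts at roll index 4: rolls=5,2 (sum=7), consumes 2 rolls
Frame 4 starts at roll index 6: rolls=2,4 (sum=6), consumes 2 rolls
Frame 5 starts at roll index 8: rolls=8,1 (sum=9), consumes 2 rolls
Frame 6 starts at roll index 10: rolls=4,5 (sum=9), consumes 2 rolls
Frame 7 starts at roll index 12: rolls=1,9 (sum=10), consumes 2 rolls
Frame 8 starts at roll index 14: rolls=5,0 (sum=5), consumes 2 rolls
Frame 9 starts at roll index 16: rolls=9,0 (sum=9), consumes 2 rolls
Frame 10 starts at roll index 18: 2 remaining rolls

Answer: 0 2 4 6 8 10 12 14 16 18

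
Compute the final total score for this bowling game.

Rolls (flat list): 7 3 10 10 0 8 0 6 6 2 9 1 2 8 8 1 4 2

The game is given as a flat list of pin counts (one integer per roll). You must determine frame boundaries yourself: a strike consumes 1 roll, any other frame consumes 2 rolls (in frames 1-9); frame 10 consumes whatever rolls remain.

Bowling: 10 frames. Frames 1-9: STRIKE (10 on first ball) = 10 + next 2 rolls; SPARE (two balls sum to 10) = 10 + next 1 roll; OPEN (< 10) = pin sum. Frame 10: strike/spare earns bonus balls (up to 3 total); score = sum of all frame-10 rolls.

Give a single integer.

Frame 1: SPARE (7+3=10). 10 + next roll (10) = 20. Cumulative: 20
Frame 2: STRIKE. 10 + next two rolls (10+0) = 20. Cumulative: 40
Frame 3: STRIKE. 10 + next two rolls (0+8) = 18. Cumulative: 58
Frame 4: OPEN (0+8=8). Cumulative: 66
Frame 5: OPEN (0+6=6). Cumulative: 72
Frame 6: OPEN (6+2=8). Cumulative: 80
Frame 7: SPARE (9+1=10). 10 + next roll (2) = 12. Cumulative: 92
Frame 8: SPARE (2+8=10). 10 + next roll (8) = 18. Cumulative: 110
Frame 9: OPEN (8+1=9). Cumulative: 119
Frame 10: OPEN. Sum of all frame-10 rolls (4+2) = 6. Cumulative: 125

Answer: 125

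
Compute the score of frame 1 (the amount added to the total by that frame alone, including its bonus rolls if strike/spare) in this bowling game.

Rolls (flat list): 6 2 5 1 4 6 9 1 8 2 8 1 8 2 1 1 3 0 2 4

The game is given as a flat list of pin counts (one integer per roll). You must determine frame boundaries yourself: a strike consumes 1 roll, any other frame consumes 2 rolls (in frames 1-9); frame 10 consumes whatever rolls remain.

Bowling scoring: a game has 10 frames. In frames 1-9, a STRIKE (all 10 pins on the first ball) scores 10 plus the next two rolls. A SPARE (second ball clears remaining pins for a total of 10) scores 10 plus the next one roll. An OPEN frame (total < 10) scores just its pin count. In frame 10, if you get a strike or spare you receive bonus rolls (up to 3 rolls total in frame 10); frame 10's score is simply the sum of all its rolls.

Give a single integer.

Answer: 8

Derivation:
Frame 1: OPEN (6+2=8). Cumulative: 8
Frame 2: OPEN (5+1=6). Cumulative: 14
Frame 3: SPARE (4+6=10). 10 + next roll (9) = 19. Cumulative: 33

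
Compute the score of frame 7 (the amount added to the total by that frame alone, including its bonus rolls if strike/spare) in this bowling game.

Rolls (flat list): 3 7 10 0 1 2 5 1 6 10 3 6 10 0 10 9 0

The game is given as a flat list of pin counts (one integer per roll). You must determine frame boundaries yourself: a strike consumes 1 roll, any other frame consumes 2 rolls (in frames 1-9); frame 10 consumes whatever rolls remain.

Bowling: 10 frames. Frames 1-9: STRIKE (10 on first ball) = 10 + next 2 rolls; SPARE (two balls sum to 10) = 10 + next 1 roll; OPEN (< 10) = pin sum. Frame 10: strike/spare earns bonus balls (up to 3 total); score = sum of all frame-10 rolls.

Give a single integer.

Answer: 9

Derivation:
Frame 1: SPARE (3+7=10). 10 + next roll (10) = 20. Cumulative: 20
Frame 2: STRIKE. 10 + next two rolls (0+1) = 11. Cumulative: 31
Frame 3: OPEN (0+1=1). Cumulative: 32
Frame 4: OPEN (2+5=7). Cumulative: 39
Frame 5: OPEN (1+6=7). Cumulative: 46
Frame 6: STRIKE. 10 + next two rolls (3+6) = 19. Cumulative: 65
Frame 7: OPEN (3+6=9). Cumulative: 74
Frame 8: STRIKE. 10 + next two rolls (0+10) = 20. Cumulative: 94
Frame 9: SPARE (0+10=10). 10 + next roll (9) = 19. Cumulative: 113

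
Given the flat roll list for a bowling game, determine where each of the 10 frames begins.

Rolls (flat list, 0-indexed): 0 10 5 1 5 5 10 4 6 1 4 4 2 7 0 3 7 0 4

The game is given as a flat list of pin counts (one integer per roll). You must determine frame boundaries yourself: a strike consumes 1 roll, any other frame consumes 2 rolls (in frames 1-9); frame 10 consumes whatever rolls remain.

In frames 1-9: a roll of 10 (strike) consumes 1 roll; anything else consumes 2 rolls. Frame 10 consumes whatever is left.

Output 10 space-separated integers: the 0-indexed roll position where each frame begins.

Answer: 0 2 4 6 7 9 11 13 15 17

Derivation:
Frame 1 starts at roll index 0: rolls=0,10 (sum=10), consumes 2 rolls
Frame 2 starts at roll index 2: rolls=5,1 (sum=6), consumes 2 rolls
Frame 3 starts at roll index 4: rolls=5,5 (sum=10), consumes 2 rolls
Frame 4 starts at roll index 6: roll=10 (strike), consumes 1 roll
Frame 5 starts at roll index 7: rolls=4,6 (sum=10), consumes 2 rolls
Frame 6 starts at roll index 9: rolls=1,4 (sum=5), consumes 2 rolls
Frame 7 starts at roll index 11: rolls=4,2 (sum=6), consumes 2 rolls
Frame 8 starts at roll index 13: rolls=7,0 (sum=7), consumes 2 rolls
Frame 9 starts at roll index 15: rolls=3,7 (sum=10), consumes 2 rolls
Frame 10 starts at roll index 17: 2 remaining rolls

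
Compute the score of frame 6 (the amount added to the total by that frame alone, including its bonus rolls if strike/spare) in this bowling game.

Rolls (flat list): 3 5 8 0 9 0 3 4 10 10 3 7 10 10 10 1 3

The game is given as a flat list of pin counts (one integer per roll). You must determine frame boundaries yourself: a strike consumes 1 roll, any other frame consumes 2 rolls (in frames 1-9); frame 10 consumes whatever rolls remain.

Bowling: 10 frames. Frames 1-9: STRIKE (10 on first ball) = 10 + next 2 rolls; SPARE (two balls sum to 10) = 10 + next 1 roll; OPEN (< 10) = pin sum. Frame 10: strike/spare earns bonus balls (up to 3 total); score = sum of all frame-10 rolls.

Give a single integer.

Frame 1: OPEN (3+5=8). Cumulative: 8
Frame 2: OPEN (8+0=8). Cumulative: 16
Frame 3: OPEN (9+0=9). Cumulative: 25
Frame 4: OPEN (3+4=7). Cumulative: 32
Frame 5: STRIKE. 10 + next two rolls (10+3) = 23. Cumulative: 55
Frame 6: STRIKE. 10 + next two rolls (3+7) = 20. Cumulative: 75
Frame 7: SPARE (3+7=10). 10 + next roll (10) = 20. Cumulative: 95
Frame 8: STRIKE. 10 + next two rolls (10+10) = 30. Cumulative: 125

Answer: 20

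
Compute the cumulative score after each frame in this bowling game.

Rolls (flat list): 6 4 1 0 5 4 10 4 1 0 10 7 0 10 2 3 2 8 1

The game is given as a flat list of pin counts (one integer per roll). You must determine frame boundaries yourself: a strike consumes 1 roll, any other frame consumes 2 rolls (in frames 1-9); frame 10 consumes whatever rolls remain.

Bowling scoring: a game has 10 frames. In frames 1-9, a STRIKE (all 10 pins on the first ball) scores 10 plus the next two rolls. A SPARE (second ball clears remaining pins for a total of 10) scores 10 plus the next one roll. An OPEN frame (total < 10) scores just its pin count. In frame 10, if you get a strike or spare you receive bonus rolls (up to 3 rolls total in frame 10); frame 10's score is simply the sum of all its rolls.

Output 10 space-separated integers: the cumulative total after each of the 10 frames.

Answer: 11 12 21 36 41 58 65 80 85 96

Derivation:
Frame 1: SPARE (6+4=10). 10 + next roll (1) = 11. Cumulative: 11
Frame 2: OPEN (1+0=1). Cumulative: 12
Frame 3: OPEN (5+4=9). Cumulative: 21
Frame 4: STRIKE. 10 + next two rolls (4+1) = 15. Cumulative: 36
Frame 5: OPEN (4+1=5). Cumulative: 41
Frame 6: SPARE (0+10=10). 10 + next roll (7) = 17. Cumulative: 58
Frame 7: OPEN (7+0=7). Cumulative: 65
Frame 8: STRIKE. 10 + next two rolls (2+3) = 15. Cumulative: 80
Frame 9: OPEN (2+3=5). Cumulative: 85
Frame 10: SPARE. Sum of all frame-10 rolls (2+8+1) = 11. Cumulative: 96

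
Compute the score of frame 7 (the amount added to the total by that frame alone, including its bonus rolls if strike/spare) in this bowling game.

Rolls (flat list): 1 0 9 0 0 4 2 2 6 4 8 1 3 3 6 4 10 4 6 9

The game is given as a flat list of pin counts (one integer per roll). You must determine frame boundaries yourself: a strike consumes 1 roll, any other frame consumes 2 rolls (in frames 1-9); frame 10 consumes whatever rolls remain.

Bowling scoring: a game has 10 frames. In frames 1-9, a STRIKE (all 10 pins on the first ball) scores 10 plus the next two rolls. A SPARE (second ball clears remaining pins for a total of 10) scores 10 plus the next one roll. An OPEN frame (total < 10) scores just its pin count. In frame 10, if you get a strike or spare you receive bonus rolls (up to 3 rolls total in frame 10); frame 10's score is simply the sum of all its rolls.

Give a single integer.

Frame 1: OPEN (1+0=1). Cumulative: 1
Frame 2: OPEN (9+0=9). Cumulative: 10
Frame 3: OPEN (0+4=4). Cumulative: 14
Frame 4: OPEN (2+2=4). Cumulative: 18
Frame 5: SPARE (6+4=10). 10 + next roll (8) = 18. Cumulative: 36
Frame 6: OPEN (8+1=9). Cumulative: 45
Frame 7: OPEN (3+3=6). Cumulative: 51
Frame 8: SPARE (6+4=10). 10 + next roll (10) = 20. Cumulative: 71
Frame 9: STRIKE. 10 + next two rolls (4+6) = 20. Cumulative: 91

Answer: 6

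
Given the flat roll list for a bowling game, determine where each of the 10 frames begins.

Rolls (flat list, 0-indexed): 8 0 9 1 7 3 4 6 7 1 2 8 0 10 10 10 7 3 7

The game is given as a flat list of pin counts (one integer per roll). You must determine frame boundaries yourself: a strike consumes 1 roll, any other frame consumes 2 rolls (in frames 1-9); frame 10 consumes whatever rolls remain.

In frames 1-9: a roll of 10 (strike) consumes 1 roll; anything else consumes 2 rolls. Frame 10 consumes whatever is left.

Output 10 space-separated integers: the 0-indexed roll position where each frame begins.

Frame 1 starts at roll index 0: rolls=8,0 (sum=8), consumes 2 rolls
Frame 2 starts at roll index 2: rolls=9,1 (sum=10), consumes 2 rolls
Frame 3 starts at roll index 4: rolls=7,3 (sum=10), consumes 2 rolls
Frame 4 starts at roll index 6: rolls=4,6 (sum=10), consumes 2 rolls
Frame 5 starts at roll index 8: rolls=7,1 (sum=8), consumes 2 rolls
Frame 6 starts at roll index 10: rolls=2,8 (sum=10), consumes 2 rolls
Frame 7 starts at roll index 12: rolls=0,10 (sum=10), consumes 2 rolls
Frame 8 starts at roll index 14: roll=10 (strike), consumes 1 roll
Frame 9 starts at roll index 15: roll=10 (strike), consumes 1 roll
Frame 10 starts at roll index 16: 3 remaining rolls

Answer: 0 2 4 6 8 10 12 14 15 16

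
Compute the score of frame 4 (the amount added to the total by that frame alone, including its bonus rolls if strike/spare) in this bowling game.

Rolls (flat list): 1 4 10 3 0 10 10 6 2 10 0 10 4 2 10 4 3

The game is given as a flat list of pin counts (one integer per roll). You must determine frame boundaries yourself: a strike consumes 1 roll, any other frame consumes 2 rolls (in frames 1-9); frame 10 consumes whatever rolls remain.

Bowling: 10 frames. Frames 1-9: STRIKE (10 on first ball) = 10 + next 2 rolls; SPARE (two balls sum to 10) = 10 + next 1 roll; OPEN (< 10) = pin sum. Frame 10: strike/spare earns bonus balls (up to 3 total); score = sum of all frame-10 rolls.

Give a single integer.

Answer: 26

Derivation:
Frame 1: OPEN (1+4=5). Cumulative: 5
Frame 2: STRIKE. 10 + next two rolls (3+0) = 13. Cumulative: 18
Frame 3: OPEN (3+0=3). Cumulative: 21
Frame 4: STRIKE. 10 + next two rolls (10+6) = 26. Cumulative: 47
Frame 5: STRIKE. 10 + next two rolls (6+2) = 18. Cumulative: 65
Frame 6: OPEN (6+2=8). Cumulative: 73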